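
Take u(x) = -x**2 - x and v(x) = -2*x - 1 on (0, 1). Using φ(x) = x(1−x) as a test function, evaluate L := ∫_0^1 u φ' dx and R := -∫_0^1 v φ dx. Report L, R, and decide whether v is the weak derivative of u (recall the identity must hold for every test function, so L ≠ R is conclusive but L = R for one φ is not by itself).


LHS = 1/3, RHS = 1/3. Yes, v = u' weakly.

u(x) = -x**2 - x, classical derivative u'(x) = -2*x - 1.
φ(x) = x(1−x), so φ'(x) = 1 - 2*x.
Note φ(0) = φ(1) = 0, so the boundary term u·φ vanishes.
LHS = ∫_0^1 u(x) φ'(x) dx = ∫_0^1 (2*x^3 + x^2 - x) dx. Term by term:
  ∫_0^1 2*x^3 dx = 1/2;  ∫_0^1 x^2 dx = 1/3;  ∫_0^1 -x dx = -1/2.
Sum: 1/2 + 1/3 − 1/2 = 1/3.
So LHS = 1/3.
∫_0^1 v(x) φ(x) dx = ∫_0^1 (2*x^3 - x^2 - x) dx. Term by term:
  ∫_0^1 2*x^3 dx = 1/2;  ∫_0^1 -x^2 dx = -1/3;  ∫_0^1 -x dx = -1/2.
Sum: 1/2 − 1/3 − 1/2 = -1/3.
So RHS = -∫_0^1 v(x) φ(x) dx = 1/3.
LHS = RHS, so the identity holds for this test φ.
Moreover u is smooth here and v(x) = u'(x) = -2*x - 1 pointwise, so the identity holds for every test function. Hence v is the weak derivative of u.


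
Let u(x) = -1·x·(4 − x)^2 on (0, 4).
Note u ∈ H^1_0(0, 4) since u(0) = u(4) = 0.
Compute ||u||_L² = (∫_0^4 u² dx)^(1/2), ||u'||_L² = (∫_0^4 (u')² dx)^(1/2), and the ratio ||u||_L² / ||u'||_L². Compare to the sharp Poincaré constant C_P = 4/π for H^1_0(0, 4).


||u||_L² / ||u'||_L² = 2*sqrt(14)/7 < C_P = 4/π.

u(x) = -1·x·(4 − x)^2, so u'(x) = (4 - 3*x)*(x - 4).
u(x) = -1·x·(4 − x)^2 vanishes at x = 0 and x = 4, so u ∈ H^1_0(0, 4). Differentiate via the product rule and integrate the resulting polynomials term by term.
  ∫_0^4 u² dx = ∫_0^4 (x^6 - 16*x^5 + 96*x^4 - 256*x^3 + 256*x^2) dx. Term by term:
    ∫_0^4 x^6 dx = 16384/7;  ∫_0^4 -16*x^5 dx = -32768/3;  ∫_0^4 96*x^4 dx = 98304/5;
    ∫_0^4 -256*x^3 dx = -16384;  ∫_0^4 256*x^2 dx = 16384/3.
  Sum: 16384/7 − 32768/3 + 98304/5 − 16384 + 16384/3 = 16384/105.
  ∫_0^4 (u')² dx = ∫_0^4 (9*x^4 - 96*x^3 + 352*x^2 - 512*x + 256) dx. Term by term:
    ∫_0^4 9*x^4 dx = 9216/5;  ∫_0^4 -96*x^3 dx = -6144;  ∫_0^4 352*x^2 dx = 22528/3;
    ∫_0^4 -512*x dx = -4096;  ∫_0^4 256 dx = 1024.
  Sum: 9216/5 − 6144 + 22528/3 − 4096 + 1024 = 2048/15.
∫_0^4 u² dx = 16384/105, so ||u||_L² = 128*sqrt(105)/105.
∫_0^4 (u')² dx = 2048/15, so ||u'||_L² = 32*sqrt(30)/15.
Ratio ||u||_L² / ||u'||_L² = 2*sqrt(14)/7.
Sharp Poincaré constant on H^1_0(0, 4) is C_P = L/π = 4/π, achieved by sin(π/4·x).
A polynomial bump cannot attain the sharp Poincaré constant (only the first sine eigenfunction does), so the ratio is strictly less than C_P, consistent with ||u||_L² ≤ C_P ||u'||_L².


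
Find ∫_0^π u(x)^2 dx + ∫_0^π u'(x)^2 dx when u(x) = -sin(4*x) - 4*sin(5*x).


||u||_{H^1(0,π)}^2 = 433*π/2

u'(x) = -4*cos(4*x) - 20*cos(5*x).
Expand u² and (u')² and integrate term by term on (0, π), using: for integers n ≥ 1, ∫_0^π sin²(nx) dx = ∫_0^π cos²(nx) dx = π/2; for n ≠ n', ∫_0^π sin(nx)sin(n'x) dx = ∫_0^π cos(nx)cos(n'x) dx = 0; and by product-to-sum, ∫_0^π sin(nx)cos(n'x) dx = ½∫_0^π [sin((n+n')x) + sin((n−n')x)] dx, which is 0 when n+n' is even and 2n/(n²−n'²) when n+n' is odd (it need not vanish on (0, π)).
  u² squared terms: (-1)²·∫sin(4x)² dx = 1·π/2 = π/2;  (-4)²·∫sin(5x)² dx = 16·π/2 = 8*π.
  u² cross terms: 2·(-1)·(-4)·∫sin(4x)·sin(5x) dx = 8·(0) = 0.
  So ∫_0^π u² dx = π/2 + 8*π + 0 = 17*π/2.
  (u')² squared terms: (-20)²·∫cos(5x)² dx = 400·π/2 = 200*π;  (-4)²·∫cos(4x)² dx = 16·π/2 = 8*π.
  (u')² cross terms: 2·(-20)·(-4)·∫cos(5x)·cos(4x) dx = 160·(0) = 0.
  So ∫_0^π (u')² dx = 200*π + 8*π + 0 = 208*π.
||u||_{H^1}^2 = (17*π/2) + (208*π) = 433*π/2.


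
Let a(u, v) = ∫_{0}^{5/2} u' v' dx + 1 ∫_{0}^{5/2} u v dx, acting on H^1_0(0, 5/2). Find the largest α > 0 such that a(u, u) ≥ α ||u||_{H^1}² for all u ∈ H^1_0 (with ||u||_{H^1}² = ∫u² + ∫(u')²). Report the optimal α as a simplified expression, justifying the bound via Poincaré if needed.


α = 1

Coercivity of a(·,·) on H^1_0(0, 5/2) means a(u, u) ≥ α ||u||_{H^1}² for every u ∈ H^1_0.
The interval has length L = 5/2, and Poincaré/coercivity depend only on L. Here a(u, u) = ∫(u')² + (1)·∫u².
Here c = 1 ≥ 1, so a(u,u) = ∫(u')² + c∫u² ≥ ∫(u')² + ∫u² = ||u||_{H^1}², i.e. α = 1 works. No larger α is possible: a(u,u) ≥ α||u||_{H^1}² means (1−α)∫(u')² ≥ (α−c)∫u², and for the modes u_n = sin(nπ(x−x₀)/L) (x₀ the left endpoint) one has ∫u_n²/∫(u_n')² = (L/(nπ))² → 0, so a(u_n,u_n)/||u_n||_{H^1}² → 1. Hence the optimal constant is α = 1.
Therefore α = 1.


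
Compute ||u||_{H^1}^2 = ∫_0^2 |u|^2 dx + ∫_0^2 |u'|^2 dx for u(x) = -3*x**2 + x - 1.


||u||_{H^1}^2 = 1864/15

The H^1 norm (squared) on an interval (0, L) is
  ||u||_{H^1}^2 = ∫_0^L u(x)^2 dx + ∫_0^L u'(x)^2 dx.
Compute u'(x) = 1 - 6*x.
Then u(x)^2 = 9*x**4 - 6*x**3 + 7*x**2 - 2*x + 1 and u'(x)^2 = 36*x**2 - 12*x + 1.
Integrate each monomial from 0 to 2 using ∫_0^2 c·x^n dx = c·2^(n+1)/(n+1):
  ∫_0^2 u(x)^2 dx = ∫_0^2 (9*x^4 - 6*x^3 + 7*x^2 - 2*x + 1) dx. Term by term:
    ∫_0^2 9*x^4 dx = 288/5;  ∫_0^2 -6*x^3 dx = -24;  ∫_0^2 7*x^2 dx = 56/3;
    ∫_0^2 -2*x dx = -4;  ∫_0^2 1 dx = 2.
  Sum: 288/5 − 24 + 56/3 − 4 + 2 = 754/15.
  ∫_0^2 u'(x)^2 dx = ∫_0^2 (36*x^2 - 12*x + 1) dx. Term by term:
    ∫_0^2 36*x^2 dx = 96;  ∫_0^2 -12*x dx = -24;  ∫_0^2 1 dx = 2.
  Sum: 96 − 24 + 2 = 74.
Adding: ||u||_{H^1}^2 = 754/15 + 74 = 1864/15.


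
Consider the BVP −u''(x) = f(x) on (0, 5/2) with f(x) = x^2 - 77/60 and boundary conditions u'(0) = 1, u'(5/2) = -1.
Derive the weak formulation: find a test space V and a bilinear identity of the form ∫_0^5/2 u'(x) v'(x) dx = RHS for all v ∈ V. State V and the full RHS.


V = H^1(0, 5/2) (v unrestricted at boundary; u is determined up to an additive constant); weak form: ∫_0^5/2 u'v' dx = ∫_0^5/2 (x^2 - 77/60) v dx − v(5/2) − v(0) for all v ∈ V.

Multiply both sides by a test function v and integrate from 0 to 5/2:
  ∫_0^5/2 −u''(x) v(x) dx = ∫_0^5/2 f(x) v(x) dx.
Integrate the LHS by parts once:
  ∫_0^5/2 −u'' v dx = −[u'(x) v(x)]_0^5/2 + ∫_0^5/2 u'(x) v'(x) dx.
Thus ∫_0^5/2 u'(x) v'(x) dx = ∫_0^5/2 f(x) v(x) dx + [u'(x) v(x)]_0^5/2.
Choose V so that boundary terms are either known or forced to vanish.
u has inhomogeneous Neumann u'(0) = 1, u'(5/2) = -1. [u' v]_0^5/2 = (-1)·v(5/2) − (1)·v(0) = − v(5/2) − v(0). Take V = H^1(0, 5/2); boundary term becomes part of RHS.
Weak formulation: find u (satisfying any essential BC) such that ∫_0^5/2 u'(x) v'(x) dx = ∫_0^5/2 f v dx − v(5/2) − v(0) for all v ∈ V (Neumann data are natural BCs: they enter the RHS as boundary terms).
Substituting f(x) = x^2 - 77/60, the right-hand side is ∫_0^5/2 (x^2 - 77/60) v dx − v(5/2) − v(0).
Compatibility check (pure Neumann): taking v ≡ 1 ∈ V gives 0 = ∫_0^5/2 f dx + (-1) − (1), i.e. ∫_0^5/2 f dx must equal u'(0) − u'(5/2) = 2. Indeed ∫_0^5/2 (x^2 - 77/60) dx = 2, so the data are compatible. The solution is then unique only up to an additive constant (fix it e.g. by requiring ∫_0^5/2 u dx = 0).


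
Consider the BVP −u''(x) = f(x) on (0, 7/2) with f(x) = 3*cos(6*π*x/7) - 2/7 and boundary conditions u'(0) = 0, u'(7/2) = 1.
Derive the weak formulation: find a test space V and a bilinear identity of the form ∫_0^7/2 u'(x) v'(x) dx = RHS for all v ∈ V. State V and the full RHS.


V = H^1(0, 7/2) (v unrestricted at boundary; u is determined up to an additive constant); weak form: ∫_0^7/2 u'v' dx = ∫_0^7/2 (3*cos(6*π*x/7) - 2/7) v dx + v(7/2) for all v ∈ V.

Multiply both sides by a test function v and integrate from 0 to 7/2:
  ∫_0^7/2 −u''(x) v(x) dx = ∫_0^7/2 f(x) v(x) dx.
Integrate the LHS by parts once:
  ∫_0^7/2 −u'' v dx = −[u'(x) v(x)]_0^7/2 + ∫_0^7/2 u'(x) v'(x) dx.
Thus ∫_0^7/2 u'(x) v'(x) dx = ∫_0^7/2 f(x) v(x) dx + [u'(x) v(x)]_0^7/2.
Choose V so that boundary terms are either known or forced to vanish.
u has inhomogeneous Neumann u'(0) = 0, u'(7/2) = 1. [u' v]_0^7/2 = (1)·v(7/2) − (0)·v(0) = v(7/2). Take V = H^1(0, 7/2); boundary term becomes part of RHS.
Weak formulation: find u (satisfying any essential BC) such that ∫_0^7/2 u'(x) v'(x) dx = ∫_0^7/2 f v dx + v(7/2) for all v ∈ V (Neumann data are natural BCs: they enter the RHS as boundary terms).
Substituting f(x) = 3*cos(6*π*x/7) - 2/7, the right-hand side is ∫_0^7/2 (3*cos(6*π*x/7) - 2/7) v dx + v(7/2).
Compatibility check (pure Neumann): taking v ≡ 1 ∈ V gives 0 = ∫_0^7/2 f dx + (1) − (0), i.e. ∫_0^7/2 f dx must equal u'(0) − u'(7/2) = -1. Indeed ∫_0^7/2 (3*cos(6*π*x/7) - 2/7) dx = -1, so the data are compatible. The solution is then unique only up to an additive constant (fix it e.g. by requiring ∫_0^7/2 u dx = 0).


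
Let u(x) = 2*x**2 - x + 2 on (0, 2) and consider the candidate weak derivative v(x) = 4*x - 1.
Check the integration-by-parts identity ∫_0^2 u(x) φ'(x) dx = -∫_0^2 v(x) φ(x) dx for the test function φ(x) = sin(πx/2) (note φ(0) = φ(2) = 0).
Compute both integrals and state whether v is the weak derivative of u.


LHS = -12/π, RHS = -12/π. Yes, v = u' weakly.

u(x) = 2*x**2 - x + 2, classical derivative u'(x) = 4*x - 1.
φ(x) = sin(πx/2), so φ'(x) = π*cos(π*x/2)/2.
Note φ(0) = φ(2) = 0, so the boundary term u·φ vanishes.
LHS = ∫_0^2 u(x) φ'(x) dx = ∫_0^2 (π*x^2*cos(π*x/2) - π*x*cos(π*x/2)/2 + π*cos(π*x/2)) dx. Term by term:
  ∫_0^2 π*cos(π*x/2) dx = 0;  ∫_0^2 π*x^2*cos(π*x/2) dx = -16/π;  ∫_0^2 -π*x*cos(π*x/2)/2 dx = 4/π.
Sum: 0 − 16/π + 4/π = -12/π.
So LHS = -12/π.
∫_0^2 v(x) φ(x) dx = ∫_0^2 (4*x*sin(π*x/2) - sin(π*x/2)) dx. Term by term:
  ∫_0^2 -sin(π*x/2) dx = -4/π;  ∫_0^2 4*x*sin(π*x/2) dx = 16/π.
Sum: -4/π + 16/π = 12/π.
So RHS = -∫_0^2 v(x) φ(x) dx = -12/π.
LHS = RHS, so the identity holds for this test φ.
Moreover u is smooth here and v(x) = u'(x) = 4*x - 1 pointwise, so the identity holds for every test function. Hence v is the weak derivative of u.


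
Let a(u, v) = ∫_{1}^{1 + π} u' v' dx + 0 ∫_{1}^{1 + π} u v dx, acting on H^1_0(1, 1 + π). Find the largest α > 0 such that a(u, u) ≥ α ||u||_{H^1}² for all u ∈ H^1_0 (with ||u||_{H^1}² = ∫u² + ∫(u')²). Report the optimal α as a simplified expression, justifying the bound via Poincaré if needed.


α = 1/2

Coercivity of a(·,·) on H^1_0(1, 1 + π) means a(u, u) ≥ α ||u||_{H^1}² for every u ∈ H^1_0.
The interval has length L = π, and Poincaré/coercivity depend only on L. Here a(u, u) = ∫(u')² + (0)·∫u².
Here c = 0, so a(u,u) = ∫(u')² alone. The condition a(u,u) ≥ α||u||_{H^1}² reads (1−α)∫(u')² ≥ (α−c)∫u². Any admissible α is ≤ 1 (rapidly oscillating u have ∫u²/∫(u')² → 0), and α = 1 would force 0 ≥ (1−c)∫u², impossible since c < 1; so 1−α > 0. By the sharp Poincaré inequality on H^1_0 of an interval of length L, ∫(u')² ≥ (π/L)²∫u² with equality for the first sine mode sin(π(x−x₀)/L) (x₀ the left endpoint), so the inequality holds for all u iff (1−α)(π/L)² ≥ α − c, i.e. α ≤ ((π/L)² + c)/((π/L)² + 1) = (1 + c(L/π)²)/(1 + (L/π)²). (Direct route, valid since c ≤ 0: Poincaré gives c∫u² ≥ c(L/π)²∫(u')², so a(u,u) ≥ (1 + c(L/π)²)∫(u')², while ||u||_{H^1}² ≤ (1 + (L/π)²)∫(u')²; dividing yields the same α.) With (π/L)² = 1 and c = 0, the largest admissible constant is α = ((π/L)² + c)/((π/L)² + 1).
Simplifying, α = 1/2.


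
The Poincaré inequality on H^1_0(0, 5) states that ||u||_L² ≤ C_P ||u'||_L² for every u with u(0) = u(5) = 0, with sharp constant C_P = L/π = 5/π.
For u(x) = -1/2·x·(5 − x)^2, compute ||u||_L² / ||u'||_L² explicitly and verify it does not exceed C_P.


||u||_L² / ||u'||_L² = 5*sqrt(14)/14 < C_P = 5/π.

u(x) = -1/2·x·(5 − x)^2, so u'(x) = (5 - 3*x)*(x - 5)/2.
u(x) = -1/2·x·(5 − x)^2 vanishes at x = 0 and x = 5, so u ∈ H^1_0(0, 5). Differentiate via the product rule and integrate the resulting polynomials term by term.
  ∫_0^5 u² dx = ∫_0^5 (x^6/4 - 5*x^5 + 75*x^4/2 - 125*x^3 + 625*x^2/4) dx. Term by term:
    ∫_0^5 x^6/4 dx = 78125/28;  ∫_0^5 -5*x^5 dx = -78125/6;  ∫_0^5 75*x^4/2 dx = 46875/2;
    ∫_0^5 -125*x^3 dx = -78125/4;  ∫_0^5 625*x^2/4 dx = 78125/12.
  Sum: 78125/28 − 78125/6 + 46875/2 − 78125/4 + 78125/12 = 15625/84.
  ∫_0^5 (u')² dx = ∫_0^5 (9*x^4/4 - 30*x^3 + 275*x^2/2 - 250*x + 625/4) dx. Term by term:
    ∫_0^5 9*x^4/4 dx = 5625/4;  ∫_0^5 -30*x^3 dx = -9375/2;  ∫_0^5 275*x^2/2 dx = 34375/6;
    ∫_0^5 -250*x dx = -3125;  ∫_0^5 625/4 dx = 3125/4.
  Sum: 5625/4 − 9375/2 + 34375/6 − 3125 + 3125/4 = 625/6.
∫_0^5 u² dx = 15625/84, so ||u||_L² = 125*sqrt(21)/42.
∫_0^5 (u')² dx = 625/6, so ||u'||_L² = 25*sqrt(6)/6.
Ratio ||u||_L² / ||u'||_L² = 5*sqrt(14)/14.
Sharp Poincaré constant on H^1_0(0, 5) is C_P = L/π = 5/π, achieved by sin(π/5·x).
A polynomial bump cannot attain the sharp Poincaré constant (only the first sine eigenfunction does), so the ratio is strictly less than C_P, consistent with ||u||_L² ≤ C_P ||u'||_L².


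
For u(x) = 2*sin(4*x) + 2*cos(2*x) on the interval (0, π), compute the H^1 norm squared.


||u||_{H^1(0,π)}^2 = 44*π

u'(x) = -4*sin(2*x) + 8*cos(4*x).
Expand u² and (u')² and integrate term by term on (0, π), using: for integers n ≥ 1, ∫_0^π sin²(nx) dx = ∫_0^π cos²(nx) dx = π/2; for n ≠ n', ∫_0^π sin(nx)sin(n'x) dx = ∫_0^π cos(nx)cos(n'x) dx = 0; and by product-to-sum, ∫_0^π sin(nx)cos(n'x) dx = ½∫_0^π [sin((n+n')x) + sin((n−n')x)] dx, which is 0 when n+n' is even and 2n/(n²−n'²) when n+n' is odd (it need not vanish on (0, π)).
  u² squared terms: (2)²·∫cos(2x)² dx = 4·π/2 = 2*π;  (2)²·∫sin(4x)² dx = 4·π/2 = 2*π.
  u² cross terms: 2·(2)·(2)·∫cos(2x)·sin(4x) dx = 8·(0) = 0.
  So ∫_0^π u² dx = 2*π + 2*π + 0 = 4*π.
  (u')² squared terms: (-4)²·∫sin(2x)² dx = 16·π/2 = 8*π;  (8)²·∫cos(4x)² dx = 64·π/2 = 32*π.
  (u')² cross terms: 2·(-4)·(8)·∫sin(2x)·cos(4x) dx = -64·(0) = 0.
  So ∫_0^π (u')² dx = 8*π + 32*π + 0 = 40*π.
||u||_{H^1}^2 = (4*π) + (40*π) = 44*π.


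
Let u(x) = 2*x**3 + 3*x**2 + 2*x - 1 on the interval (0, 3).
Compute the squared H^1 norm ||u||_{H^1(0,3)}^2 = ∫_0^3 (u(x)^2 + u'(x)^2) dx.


||u||_{H^1}^2 = 263568/35

The H^1 norm (squared) on an interval (0, L) is
  ||u||_{H^1}^2 = ∫_0^L u(x)^2 dx + ∫_0^L u'(x)^2 dx.
Compute u'(x) = 6*x**2 + 6*x + 2.
Then u(x)^2 = 4*x**6 + 12*x**5 + 17*x**4 + 8*x**3 - 2*x**2 - 4*x + 1 and u'(x)^2 = 36*x**4 + 72*x**3 + 60*x**2 + 24*x + 4.
Integrate each monomial from 0 to 3 using ∫_0^3 c·x^n dx = c·3^(n+1)/(n+1):
  ∫_0^3 u(x)^2 dx = ∫_0^3 (4*x^6 + 12*x^5 + 17*x^4 + 8*x^3 - 2*x^2 - 4*x + 1) dx. Term by term:
    ∫_0^3 4*x^6 dx = 8748/7;  ∫_0^3 12*x^5 dx = 1458;  ∫_0^3 17*x^4 dx = 4131/5;
    ∫_0^3 8*x^3 dx = 162;  ∫_0^3 -2*x^2 dx = -18;  ∫_0^3 -4*x dx = -18;
    ∫_0^3 1 dx = 3.
  Sum: 8748/7 + 1458 + 4131/5 + 162 − 18 − 18 + 3 = 128202/35.
  ∫_0^3 u'(x)^2 dx = ∫_0^3 (36*x^4 + 72*x^3 + 60*x^2 + 24*x + 4) dx. Term by term:
    ∫_0^3 36*x^4 dx = 8748/5;  ∫_0^3 72*x^3 dx = 1458;  ∫_0^3 60*x^2 dx = 540;
    ∫_0^3 24*x dx = 108;  ∫_0^3 4 dx = 12.
  Sum: 8748/5 + 1458 + 540 + 108 + 12 = 19338/5.
Adding: ||u||_{H^1}^2 = 128202/35 + 19338/5 = 263568/35.


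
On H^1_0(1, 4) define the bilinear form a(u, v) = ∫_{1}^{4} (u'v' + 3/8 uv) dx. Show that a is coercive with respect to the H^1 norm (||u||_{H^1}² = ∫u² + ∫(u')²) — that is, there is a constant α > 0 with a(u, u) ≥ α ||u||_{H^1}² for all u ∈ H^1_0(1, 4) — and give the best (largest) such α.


α = (27/8 + π^2)/(9 + π^2)

Coercivity of a(·,·) on H^1_0(1, 4) means a(u, u) ≥ α ||u||_{H^1}² for every u ∈ H^1_0.
The interval has length L = 3, and Poincaré/coercivity depend only on L. Here a(u, u) = ∫(u')² + (3/8)·∫u².
Here 0 < c = 3/8 < 1. The condition a(u,u) ≥ α||u||_{H^1}² reads (1−α)∫(u')² ≥ (α−c)∫u². Any admissible α is ≤ 1 (rapidly oscillating u have ∫u²/∫(u')² → 0), and α = 1 would force 0 ≥ (1−c)∫u², impossible since c < 1; so 1−α > 0. By the sharp Poincaré inequality on H^1_0 of an interval of length L, ∫(u')² ≥ (π/L)²∫u² with equality for the first sine mode sin(π(x−x₀)/L) (x₀ the left endpoint), so the inequality holds for all u iff (1−α)(π/L)² ≥ α − c, i.e. α ≤ ((π/L)² + c)/((π/L)² + 1) = (1 + c(L/π)²)/(1 + (L/π)²). With (π/L)² = π^2/9 and c = 3/8, the largest admissible constant is α = ((π/L)² + c)/((π/L)² + 1).
Simplifying, α = (27/8 + π^2)/(9 + π^2).


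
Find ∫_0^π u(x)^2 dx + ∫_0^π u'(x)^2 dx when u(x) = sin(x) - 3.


||u||_{H^1(0,π)}^2 = -12 + 10*π

u'(x) = cos(x).
Expand u² and (u')² and integrate term by term on (0, π), using: for integers n ≥ 1, ∫_0^π sin²(nx) dx = ∫_0^π cos²(nx) dx = π/2; for n ≠ n', ∫_0^π sin(nx)sin(n'x) dx = ∫_0^π cos(nx)cos(n'x) dx = 0; and by product-to-sum, ∫_0^π sin(nx)cos(n'x) dx = ½∫_0^π [sin((n+n')x) + sin((n−n')x)] dx, which is 0 when n+n' is even and 2n/(n²−n'²) when n+n' is odd (it need not vanish on (0, π)). For the constant mode: ∫_0^π 1 dx = π, ∫_0^π cos(nx) dx = 0, ∫_0^π sin(nx) dx = (1−(−1)^n)/n.
  u² squared terms: (-3)²·∫1 dx = 9·π = 9*π;  (1)²·∫sin(x)² dx = 1·π/2 = π/2.
  u² cross terms: 2·(-3)·(1)·∫1·sin(x) dx = -6·(2) = -12.
  So ∫_0^π u² dx = 9*π + π/2 − 12 = -12 + 19*π/2.
  (u')² squared terms: (1)²·∫cos(x)² dx = 1·π/2 = π/2.
  So ∫_0^π (u')² dx = π/2.
||u||_{H^1}^2 = (-12 + 19*π/2) + (π/2) = -12 + 10*π.


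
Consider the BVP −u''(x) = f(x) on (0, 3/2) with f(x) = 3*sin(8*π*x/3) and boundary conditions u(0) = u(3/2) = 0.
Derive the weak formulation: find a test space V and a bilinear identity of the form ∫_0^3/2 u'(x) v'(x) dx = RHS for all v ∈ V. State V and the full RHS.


V = H^1_0(0, 3/2) (so v(0) = v(3/2) = 0); weak form: ∫_0^3/2 u'v' dx = ∫_0^3/2 (3*sin(8*π*x/3)) v dx for all v ∈ V.

Multiply both sides by a test function v and integrate from 0 to 3/2:
  ∫_0^3/2 −u''(x) v(x) dx = ∫_0^3/2 f(x) v(x) dx.
Integrate the LHS by parts once:
  ∫_0^3/2 −u'' v dx = −[u'(x) v(x)]_0^3/2 + ∫_0^3/2 u'(x) v'(x) dx.
Thus ∫_0^3/2 u'(x) v'(x) dx = ∫_0^3/2 f(x) v(x) dx + [u'(x) v(x)]_0^3/2.
Choose V so that boundary terms are either known or forced to vanish.
u is Dirichlet: u(0) = u(3/2) = 0. Let V = H^1_0(0, 3/2); then v(0) = v(3/2) = 0, and [u' v]_0^3/2 = 0.
Weak formulation: find u (satisfying any essential BC) such that ∫_0^3/2 u'(x) v'(x) dx = ∫_0^3/2 f v dx for all v ∈ V.
Substituting f(x) = 3*sin(8*π*x/3), the right-hand side is ∫_0^3/2 (3*sin(8*π*x/3)) v dx.


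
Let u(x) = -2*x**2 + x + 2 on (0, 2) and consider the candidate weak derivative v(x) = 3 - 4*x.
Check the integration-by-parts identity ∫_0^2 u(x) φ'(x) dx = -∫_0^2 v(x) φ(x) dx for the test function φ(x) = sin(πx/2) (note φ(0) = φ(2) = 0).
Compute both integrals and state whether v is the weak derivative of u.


LHS = 12/π, RHS = 4/π. No, v is not the weak derivative of u.

u(x) = -2*x**2 + x + 2, classical derivative u'(x) = 1 - 4*x.
φ(x) = sin(πx/2), so φ'(x) = π*cos(π*x/2)/2.
Note φ(0) = φ(2) = 0, so the boundary term u·φ vanishes.
LHS = ∫_0^2 u(x) φ'(x) dx = ∫_0^2 (-π*x^2*cos(π*x/2) + π*x*cos(π*x/2)/2 + π*cos(π*x/2)) dx. Term by term:
  ∫_0^2 π*cos(π*x/2) dx = 0;  ∫_0^2 π*x*cos(π*x/2)/2 dx = -4/π;  ∫_0^2 -π*x^2*cos(π*x/2) dx = 16/π.
Sum: 0 − 4/π + 16/π = 12/π.
So LHS = 12/π.
∫_0^2 v(x) φ(x) dx = ∫_0^2 (-4*x*sin(π*x/2) + 3*sin(π*x/2)) dx. Term by term:
  ∫_0^2 3*sin(π*x/2) dx = 12/π;  ∫_0^2 -4*x*sin(π*x/2) dx = -16/π.
Sum: 12/π − 16/π = -4/π.
So RHS = -∫_0^2 v(x) φ(x) dx = 4/π.
LHS − RHS = 8/π ≠ 0, so the identity fails.
(For a valid weak derivative the identity must hold for EVERY test function, in particular this one. The failure shows v is NOT the weak derivative of u.)
Correct weak derivative would be u'(x) = 1 - 4*x.


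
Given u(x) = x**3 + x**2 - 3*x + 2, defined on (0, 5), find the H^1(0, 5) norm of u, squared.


||u||_{H^1}^2 = 846505/42

The H^1 norm (squared) on an interval (0, L) is
  ||u||_{H^1}^2 = ∫_0^L u(x)^2 dx + ∫_0^L u'(x)^2 dx.
Compute u'(x) = 3*x**2 + 2*x - 3.
Then u(x)^2 = x**6 + 2*x**5 - 5*x**4 - 2*x**3 + 13*x**2 - 12*x + 4 and u'(x)^2 = 9*x**4 + 12*x**3 - 14*x**2 - 12*x + 9.
Integrate each monomial from 0 to 5 using ∫_0^5 c·x^n dx = c·5^(n+1)/(n+1):
  ∫_0^5 u(x)^2 dx = ∫_0^5 (x^6 + 2*x^5 - 5*x^4 - 2*x^3 + 13*x^2 - 12*x + 4) dx. Term by term:
    ∫_0^5 x^6 dx = 78125/7;  ∫_0^5 2*x^5 dx = 15625/3;  ∫_0^5 -5*x^4 dx = -3125;
    ∫_0^5 -2*x^3 dx = -625/2;  ∫_0^5 13*x^2 dx = 1625/3;  ∫_0^5 -12*x dx = -150;
    ∫_0^5 4 dx = 20.
  Sum: 78125/7 + 15625/3 − 3125 − 625/2 + 1625/3 − 150 + 20 = 186805/14.
  ∫_0^5 u'(x)^2 dx = ∫_0^5 (9*x^4 + 12*x^3 - 14*x^2 - 12*x + 9) dx. Term by term:
    ∫_0^5 9*x^4 dx = 5625;  ∫_0^5 12*x^3 dx = 1875;  ∫_0^5 -14*x^2 dx = -1750/3;
    ∫_0^5 -12*x dx = -150;  ∫_0^5 9 dx = 45.
  Sum: 5625 + 1875 − 1750/3 − 150 + 45 = 20435/3.
Adding: ||u||_{H^1}^2 = 186805/14 + 20435/3 = 846505/42.


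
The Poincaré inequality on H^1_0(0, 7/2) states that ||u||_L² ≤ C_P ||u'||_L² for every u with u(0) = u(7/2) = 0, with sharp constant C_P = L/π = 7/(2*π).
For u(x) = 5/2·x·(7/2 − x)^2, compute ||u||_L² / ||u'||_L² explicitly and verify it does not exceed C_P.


||u||_L² / ||u'||_L² = sqrt(14)/4 < C_P = 7/(2*π).

u(x) = 5/2·x·(7/2 − x)^2, so u'(x) = 15*x^2/2 - 35*x + 245/8.
u(x) = 5/2·x·(7/2 − x)^2 vanishes at x = 0 and x = 7/2, so u ∈ H^1_0(0, 7/2). Differentiate via the product rule and integrate the resulting polynomials term by term.
  ∫_0^7/2 u² dx = ∫_0^7/2 (25*x^6/4 - 175*x^5/2 + 3675*x^4/8 - 8575*x^3/8 + 60025*x^2/64) dx. Term by term:
    ∫_0^7/2 25*x^6/4 dx = 2941225/512;  ∫_0^7/2 -175*x^5/2 dx = -20588575/768;  ∫_0^7/2 3675*x^4/8 dx = 12353145/256;
    ∫_0^7/2 -8575*x^3/8 dx = -20588575/512;  ∫_0^7/2 60025*x^2/64 dx = 20588575/1536.
  Sum: 2941225/512 − 20588575/768 + 12353145/256 − 20588575/512 + 20588575/1536 = 588245/1536.
  ∫_0^7/2 (u')² dx = ∫_0^7/2 (225*x^4/4 - 525*x^3 + 13475*x^2/8 - 8575*x/4 + 60025/64) dx. Term by term:
    ∫_0^7/2 225*x^4/4 dx = 756315/128;  ∫_0^7/2 -525*x^3 dx = -1260525/64;  ∫_0^7/2 13475*x^2/8 dx = 4621925/192;
    ∫_0^7/2 -8575*x/4 dx = -420175/32;  ∫_0^7/2 60025/64 dx = 420175/128.
  Sum: 756315/128 − 1260525/64 + 4621925/192 − 420175/32 + 420175/128 = 84035/192.
∫_0^7/2 u² dx = 588245/1536, so ||u||_L² = 343*sqrt(30)/96.
∫_0^7/2 (u')² dx = 84035/192, so ||u'||_L² = 49*sqrt(105)/24.
Ratio ||u||_L² / ||u'||_L² = sqrt(14)/4.
Sharp Poincaré constant on H^1_0(0, 7/2) is C_P = L/π = 7/(2*π), achieved by sin(2*π/7·x).
A polynomial bump cannot attain the sharp Poincaré constant (only the first sine eigenfunction does), so the ratio is strictly less than C_P, consistent with ||u||_L² ≤ C_P ||u'||_L².


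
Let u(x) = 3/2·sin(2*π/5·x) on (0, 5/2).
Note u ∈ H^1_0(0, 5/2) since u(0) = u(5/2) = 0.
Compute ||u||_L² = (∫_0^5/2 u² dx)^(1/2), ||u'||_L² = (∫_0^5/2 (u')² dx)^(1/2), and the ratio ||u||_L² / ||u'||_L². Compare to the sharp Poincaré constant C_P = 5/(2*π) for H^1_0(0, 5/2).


||u||_L² / ||u'||_L² = 5/(2*π) = C_P.

u(x) = 3/2·sin(2*π/5·x), so u'(x) = 3*π*cos(2*π*x/5)/5.
Writing u(x) = A·sin(kπx/L) with A = 3/2 and k = 1, use ∫_0^L sin²(kπx/L) dx = L/2 and ∫_0^L cos²(kπx/L) dx = L/2.
u² = 9/4·sin²(2*π/5·x) and (u')² = 9*π^2/25·cos²(2*π/5·x), and each of sin², cos² integrates to L/2 = 5/4 over (0, 5/2).
∫_0^5/2 u² dx = 45/16, so ||u||_L² = 3*sqrt(5)/4.
∫_0^5/2 (u')² dx = 9*π^2/20, so ||u'||_L² = 3*sqrt(5)*π/10.
Ratio ||u||_L² / ||u'||_L² = 5/(2*π).
Sharp Poincaré constant on H^1_0(0, 5/2) is C_P = L/π = 5/(2*π), achieved by sin(2*π/5·x).
This is the k = 1 eigenfunction (up to amplitude), so the ratio equals the sharp Poincaré constant exactly.


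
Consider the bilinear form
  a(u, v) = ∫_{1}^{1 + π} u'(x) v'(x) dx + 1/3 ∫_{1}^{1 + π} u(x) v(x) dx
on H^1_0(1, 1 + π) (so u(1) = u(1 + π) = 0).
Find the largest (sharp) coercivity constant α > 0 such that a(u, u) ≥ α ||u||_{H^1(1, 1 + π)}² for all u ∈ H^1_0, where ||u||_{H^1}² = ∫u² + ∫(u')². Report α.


α = 2/3

Coercivity of a(·,·) on H^1_0(1, 1 + π) means a(u, u) ≥ α ||u||_{H^1}² for every u ∈ H^1_0.
The interval has length L = π, and Poincaré/coercivity depend only on L. Here a(u, u) = ∫(u')² + (1/3)·∫u².
Here 0 < c = 1/3 < 1. The condition a(u,u) ≥ α||u||_{H^1}² reads (1−α)∫(u')² ≥ (α−c)∫u². Any admissible α is ≤ 1 (rapidly oscillating u have ∫u²/∫(u')² → 0), and α = 1 would force 0 ≥ (1−c)∫u², impossible since c < 1; so 1−α > 0. By the sharp Poincaré inequality on H^1_0 of an interval of length L, ∫(u')² ≥ (π/L)²∫u² with equality for the first sine mode sin(π(x−x₀)/L) (x₀ the left endpoint), so the inequality holds for all u iff (1−α)(π/L)² ≥ α − c, i.e. α ≤ ((π/L)² + c)/((π/L)² + 1) = (1 + c(L/π)²)/(1 + (L/π)²). With (π/L)² = 1 and c = 1/3, the largest admissible constant is α = ((π/L)² + c)/((π/L)² + 1).
Simplifying, α = 2/3.


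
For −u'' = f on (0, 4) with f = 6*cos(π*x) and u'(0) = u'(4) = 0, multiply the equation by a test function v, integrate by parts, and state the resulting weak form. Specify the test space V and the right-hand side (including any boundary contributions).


V = H^1(0, 4) (no boundary constraint on v; u is determined up to an additive constant); weak form: ∫_0^4 u'v' dx = ∫_0^4 (6*cos(π*x)) v dx for all v ∈ V.

Multiply both sides by a test function v and integrate from 0 to 4:
  ∫_0^4 −u''(x) v(x) dx = ∫_0^4 f(x) v(x) dx.
Integrate the LHS by parts once:
  ∫_0^4 −u'' v dx = −[u'(x) v(x)]_0^4 + ∫_0^4 u'(x) v'(x) dx.
Thus ∫_0^4 u'(x) v'(x) dx = ∫_0^4 f(x) v(x) dx + [u'(x) v(x)]_0^4.
Choose V so that boundary terms are either known or forced to vanish.
u has homogeneous Neumann: u'(0) = u'(4) = 0. So [u' v]_0^4 = 0·v(4) − 0·v(0) = 0 for any v; take V = H^1(0, 4).
Weak formulation: find u (satisfying any essential BC) such that ∫_0^4 u'(x) v'(x) dx = ∫_0^4 f v dx for all v ∈ V (homogeneous Neumann, so boundary terms vanish).
Substituting f(x) = 6*cos(π*x), the right-hand side is ∫_0^4 (6*cos(π*x)) v dx.
Compatibility check (pure Neumann): taking v ≡ 1 ∈ V gives 0 = ∫_0^4 f dx + (0) − (0), i.e. ∫_0^4 f dx must equal u'(0) − u'(4) = 0. Indeed ∫_0^4 (6*cos(π*x)) dx = 0, so the data are compatible. The solution is then unique only up to an additive constant (fix it e.g. by requiring ∫_0^4 u dx = 0).


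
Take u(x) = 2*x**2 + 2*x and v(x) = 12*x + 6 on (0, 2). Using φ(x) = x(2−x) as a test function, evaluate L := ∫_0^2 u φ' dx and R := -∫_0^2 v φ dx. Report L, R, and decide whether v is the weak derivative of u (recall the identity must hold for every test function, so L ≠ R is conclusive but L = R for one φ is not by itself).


LHS = -8, RHS = -24. No, v is not the weak derivative of u.

u(x) = 2*x**2 + 2*x, classical derivative u'(x) = 4*x + 2.
φ(x) = x(2−x), so φ'(x) = 2 - 2*x.
Note φ(0) = φ(2) = 0, so the boundary term u·φ vanishes.
LHS = ∫_0^2 u(x) φ'(x) dx = ∫_0^2 (-4*x^3 + 4*x) dx. Term by term:
  ∫_0^2 -4*x^3 dx = -16;  ∫_0^2 4*x dx = 8.
Sum: -16 + 8 = -8.
So LHS = -8.
∫_0^2 v(x) φ(x) dx = ∫_0^2 (-12*x^3 + 18*x^2 + 12*x) dx. Term by term:
  ∫_0^2 -12*x^3 dx = -48;  ∫_0^2 18*x^2 dx = 48;  ∫_0^2 12*x dx = 24.
Sum: -48 + 48 + 24 = 24.
So RHS = -∫_0^2 v(x) φ(x) dx = -24.
LHS − RHS = 16 ≠ 0, so the identity fails.
(For a valid weak derivative the identity must hold for EVERY test function, in particular this one. The failure shows v is NOT the weak derivative of u.)
Correct weak derivative would be u'(x) = 4*x + 2.


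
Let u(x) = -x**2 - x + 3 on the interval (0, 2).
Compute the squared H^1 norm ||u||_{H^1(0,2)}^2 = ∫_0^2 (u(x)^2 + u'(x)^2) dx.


||u||_{H^1}^2 = 416/15

The H^1 norm (squared) on an interval (0, L) is
  ||u||_{H^1}^2 = ∫_0^L u(x)^2 dx + ∫_0^L u'(x)^2 dx.
Compute u'(x) = -2*x - 1.
Then u(x)^2 = x**4 + 2*x**3 - 5*x**2 - 6*x + 9 and u'(x)^2 = 4*x**2 + 4*x + 1.
Integrate each monomial from 0 to 2 using ∫_0^2 c·x^n dx = c·2^(n+1)/(n+1):
  ∫_0^2 u(x)^2 dx = ∫_0^2 (x^4 + 2*x^3 - 5*x^2 - 6*x + 9) dx. Term by term:
    ∫_0^2 x^4 dx = 32/5;  ∫_0^2 2*x^3 dx = 8;  ∫_0^2 -5*x^2 dx = -40/3;
    ∫_0^2 -6*x dx = -12;  ∫_0^2 9 dx = 18.
  Sum: 32/5 + 8 − 40/3 − 12 + 18 = 106/15.
  ∫_0^2 u'(x)^2 dx = ∫_0^2 (4*x^2 + 4*x + 1) dx. Term by term:
    ∫_0^2 4*x^2 dx = 32/3;  ∫_0^2 4*x dx = 8;  ∫_0^2 1 dx = 2.
  Sum: 32/3 + 8 + 2 = 62/3.
Adding: ||u||_{H^1}^2 = 106/15 + 62/3 = 416/15.


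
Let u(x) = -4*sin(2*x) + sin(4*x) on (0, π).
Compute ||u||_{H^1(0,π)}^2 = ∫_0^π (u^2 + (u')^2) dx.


||u||_{H^1(0,π)}^2 = 97*π/2

u'(x) = -8*cos(2*x) + 4*cos(4*x).
Expand u² and (u')² and integrate term by term on (0, π), using: for integers n ≥ 1, ∫_0^π sin²(nx) dx = ∫_0^π cos²(nx) dx = π/2; for n ≠ n', ∫_0^π sin(nx)sin(n'x) dx = ∫_0^π cos(nx)cos(n'x) dx = 0; and by product-to-sum, ∫_0^π sin(nx)cos(n'x) dx = ½∫_0^π [sin((n+n')x) + sin((n−n')x)] dx, which is 0 when n+n' is even and 2n/(n²−n'²) when n+n' is odd (it need not vanish on (0, π)).
  u² squared terms: (-4)²·∫sin(2x)² dx = 16·π/2 = 8*π;  (1)²·∫sin(4x)² dx = 1·π/2 = π/2.
  u² cross terms: 2·(-4)·(1)·∫sin(2x)·sin(4x) dx = -8·(0) = 0.
  So ∫_0^π u² dx = 8*π + π/2 + 0 = 17*π/2.
  (u')² squared terms: (-8)²·∫cos(2x)² dx = 64·π/2 = 32*π;  (4)²·∫cos(4x)² dx = 16·π/2 = 8*π.
  (u')² cross terms: 2·(-8)·(4)·∫cos(2x)·cos(4x) dx = -64·(0) = 0.
  So ∫_0^π (u')² dx = 32*π + 8*π + 0 = 40*π.
||u||_{H^1}^2 = (17*π/2) + (40*π) = 97*π/2.


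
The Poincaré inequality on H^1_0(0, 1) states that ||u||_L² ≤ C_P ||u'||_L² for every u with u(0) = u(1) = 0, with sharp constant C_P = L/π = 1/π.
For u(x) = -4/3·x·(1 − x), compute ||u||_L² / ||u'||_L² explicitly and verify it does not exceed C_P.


||u||_L² / ||u'||_L² = sqrt(10)/10 < C_P = 1/π.

u(x) = -4/3·x·(1 − x), so u'(x) = 8*x/3 - 4/3.
u(x) = -4/3·x·(1 − x) vanishes at x = 0 and x = 1, so u ∈ H^1_0(0, 1). Differentiate via the product rule and integrate the resulting polynomials term by term.
  ∫_0^1 u² dx = ∫_0^1 (16*x^4/9 - 32*x^3/9 + 16*x^2/9) dx. Term by term:
    ∫_0^1 16*x^4/9 dx = 16/45;  ∫_0^1 -32*x^3/9 dx = -8/9;  ∫_0^1 16*x^2/9 dx = 16/27.
  Sum: 16/45 − 8/9 + 16/27 = 8/135.
  ∫_0^1 (u')² dx = ∫_0^1 (64*x^2/9 - 64*x/9 + 16/9) dx. Term by term:
    ∫_0^1 64*x^2/9 dx = 64/27;  ∫_0^1 -64*x/9 dx = -32/9;  ∫_0^1 16/9 dx = 16/9.
  Sum: 64/27 − 32/9 + 16/9 = 16/27.
∫_0^1 u² dx = 8/135, so ||u||_L² = 2*sqrt(30)/45.
∫_0^1 (u')² dx = 16/27, so ||u'||_L² = 4*sqrt(3)/9.
Ratio ||u||_L² / ||u'||_L² = sqrt(10)/10.
Sharp Poincaré constant on H^1_0(0, 1) is C_P = L/π = 1/π, achieved by sin(π·x).
A polynomial bump cannot attain the sharp Poincaré constant (only the first sine eigenfunction does), so the ratio is strictly less than C_P, consistent with ||u||_L² ≤ C_P ||u'||_L².


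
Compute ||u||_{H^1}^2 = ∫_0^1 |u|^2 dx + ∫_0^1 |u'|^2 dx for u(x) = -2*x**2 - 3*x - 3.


||u||_{H^1}^2 = 827/15

The H^1 norm (squared) on an interval (0, L) is
  ||u||_{H^1}^2 = ∫_0^L u(x)^2 dx + ∫_0^L u'(x)^2 dx.
Compute u'(x) = -4*x - 3.
Then u(x)^2 = 4*x**4 + 12*x**3 + 21*x**2 + 18*x + 9 and u'(x)^2 = 16*x**2 + 24*x + 9.
Integrate each monomial from 0 to 1 using ∫_0^1 c·x^n dx = c·1^(n+1)/(n+1):
  ∫_0^1 u(x)^2 dx = ∫_0^1 (4*x^4 + 12*x^3 + 21*x^2 + 18*x + 9) dx. Term by term:
    ∫_0^1 4*x^4 dx = 4/5;  ∫_0^1 12*x^3 dx = 3;  ∫_0^1 21*x^2 dx = 7;
    ∫_0^1 18*x dx = 9;  ∫_0^1 9 dx = 9.
  Sum: 4/5 + 3 + 7 + 9 + 9 = 144/5.
  ∫_0^1 u'(x)^2 dx = ∫_0^1 (16*x^2 + 24*x + 9) dx. Term by term:
    ∫_0^1 16*x^2 dx = 16/3;  ∫_0^1 24*x dx = 12;  ∫_0^1 9 dx = 9.
  Sum: 16/3 + 12 + 9 = 79/3.
Adding: ||u||_{H^1}^2 = 144/5 + 79/3 = 827/15.


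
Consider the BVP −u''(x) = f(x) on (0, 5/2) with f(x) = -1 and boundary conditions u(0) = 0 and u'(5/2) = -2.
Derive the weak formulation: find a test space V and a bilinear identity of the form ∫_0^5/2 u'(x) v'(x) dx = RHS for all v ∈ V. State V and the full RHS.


V = {v ∈ H^1(0, 5/2) : v(0) = 0} (test functions vanish at x = 0 where u is specified); weak form: ∫_0^5/2 u'v' dx = ∫_0^5/2 (-1) v dx − 2·v(5/2) for all v ∈ V.

Multiply both sides by a test function v and integrate from 0 to 5/2:
  ∫_0^5/2 −u''(x) v(x) dx = ∫_0^5/2 f(x) v(x) dx.
Integrate the LHS by parts once:
  ∫_0^5/2 −u'' v dx = −[u'(x) v(x)]_0^5/2 + ∫_0^5/2 u'(x) v'(x) dx.
Thus ∫_0^5/2 u'(x) v'(x) dx = ∫_0^5/2 f(x) v(x) dx + [u'(x) v(x)]_0^5/2.
Choose V so that boundary terms are either known or forced to vanish.
Mixed BC: u(0) = 0 (Dirichlet) and u'(5/2) = -2 (Neumann). Define V = {v ∈ H^1(0, 5/2) : v(0) = 0}. Then [u' v]_0^5/2 = u'(5/2)·v(5/2) − u'(0)·0 = − 2·v(5/2).
Weak formulation: find u (satisfying any essential BC) such that ∫_0^5/2 u'(x) v'(x) dx = ∫_0^5/2 f v dx − 2·v(5/2) for all v ∈ V (Dirichlet at 0 absorbed into V; Neumann datum at x = 5/2 contributes the boundary term).
Substituting f(x) = -1, the right-hand side is ∫_0^5/2 (-1) v dx − 2·v(5/2).


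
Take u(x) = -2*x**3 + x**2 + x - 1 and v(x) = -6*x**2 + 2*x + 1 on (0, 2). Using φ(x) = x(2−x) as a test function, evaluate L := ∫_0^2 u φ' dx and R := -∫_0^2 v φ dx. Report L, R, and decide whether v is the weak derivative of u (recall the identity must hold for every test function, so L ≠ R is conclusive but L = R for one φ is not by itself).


LHS = 28/5, RHS = 28/5. Yes, v = u' weakly.

u(x) = -2*x**3 + x**2 + x - 1, classical derivative u'(x) = -6*x**2 + 2*x + 1.
φ(x) = x(2−x), so φ'(x) = 2 - 2*x.
Note φ(0) = φ(2) = 0, so the boundary term u·φ vanishes.
LHS = ∫_0^2 u(x) φ'(x) dx = ∫_0^2 (4*x^4 - 6*x^3 + 4*x - 2) dx. Term by term:
  ∫_0^2 4*x^4 dx = 128/5;  ∫_0^2 -6*x^3 dx = -24;  ∫_0^2 4*x dx = 8;
  ∫_0^2 -2 dx = -4.
Sum: 128/5 − 24 + 8 − 4 = 28/5.
So LHS = 28/5.
∫_0^2 v(x) φ(x) dx = ∫_0^2 (6*x^4 - 14*x^3 + 3*x^2 + 2*x) dx. Term by term:
  ∫_0^2 6*x^4 dx = 192/5;  ∫_0^2 -14*x^3 dx = -56;  ∫_0^2 3*x^2 dx = 8;
  ∫_0^2 2*x dx = 4.
Sum: 192/5 − 56 + 8 + 4 = -28/5.
So RHS = -∫_0^2 v(x) φ(x) dx = 28/5.
LHS = RHS, so the identity holds for this test φ.
Moreover u is smooth here and v(x) = u'(x) = -6*x**2 + 2*x + 1 pointwise, so the identity holds for every test function. Hence v is the weak derivative of u.


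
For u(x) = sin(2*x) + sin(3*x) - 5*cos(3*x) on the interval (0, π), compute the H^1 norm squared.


||u||_{H^1(0,π)}^2 = 80 + 265*π/2

u'(x) = 15*sin(3*x) + 2*cos(2*x) + 3*cos(3*x).
Expand u² and (u')² and integrate term by term on (0, π), using: for integers n ≥ 1, ∫_0^π sin²(nx) dx = ∫_0^π cos²(nx) dx = π/2; for n ≠ n', ∫_0^π sin(nx)sin(n'x) dx = ∫_0^π cos(nx)cos(n'x) dx = 0; and by product-to-sum, ∫_0^π sin(nx)cos(n'x) dx = ½∫_0^π [sin((n+n')x) + sin((n−n')x)] dx, which is 0 when n+n' is even and 2n/(n²−n'²) when n+n' is odd (it need not vanish on (0, π)).
  u² squared terms: (-5)²·∫cos(3x)² dx = 25·π/2 = 25*π/2;  (1)²·∫sin(2x)² dx = 1·π/2 = π/2;  (1)²·∫sin(3x)² dx = 1·π/2 = π/2.
  u² cross terms: 2·(-5)·(1)·∫cos(3x)·sin(2x) dx = -10·(-4/5) = 8;  2·(-5)·(1)·∫cos(3x)·sin(3x) dx = -10·(0) = 0;  2·(1)·(1)·∫sin(2x)·sin(3x) dx = 2·(0) = 0.
  So ∫_0^π u² dx = 25*π/2 + π/2 + π/2 + 8 + 0 + 0 = 8 + 27*π/2.
  (u')² squared terms: (2)²·∫cos(2x)² dx = 4·π/2 = 2*π;  (3)²·∫cos(3x)² dx = 9·π/2 = 9*π/2;  (15)²·∫sin(3x)² dx = 225·π/2 = 225*π/2.
  (u')² cross terms: 2·(2)·(3)·∫cos(2x)·cos(3x) dx = 12·(0) = 0;  2·(2)·(15)·∫cos(2x)·sin(3x) dx = 60·(6/5) = 72;  2·(3)·(15)·∫cos(3x)·sin(3x) dx = 90·(0) = 0.
  So ∫_0^π (u')² dx = 2*π + 9*π/2 + 225*π/2 + 0 + 72 + 0 = 72 + 119*π.
||u||_{H^1}^2 = (8 + 27*π/2) + (72 + 119*π) = 80 + 265*π/2.


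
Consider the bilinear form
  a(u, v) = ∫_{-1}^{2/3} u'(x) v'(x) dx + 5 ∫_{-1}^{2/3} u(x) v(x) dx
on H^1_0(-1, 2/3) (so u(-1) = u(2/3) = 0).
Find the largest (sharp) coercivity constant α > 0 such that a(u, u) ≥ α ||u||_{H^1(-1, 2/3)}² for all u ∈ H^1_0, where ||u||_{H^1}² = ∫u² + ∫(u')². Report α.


α = 1

Coercivity of a(·,·) on H^1_0(-1, 2/3) means a(u, u) ≥ α ||u||_{H^1}² for every u ∈ H^1_0.
The interval has length L = 5/3, and Poincaré/coercivity depend only on L. Here a(u, u) = ∫(u')² + (5)·∫u².
Here c = 5 ≥ 1, so a(u,u) = ∫(u')² + c∫u² ≥ ∫(u')² + ∫u² = ||u||_{H^1}², i.e. α = 1 works. No larger α is possible: a(u,u) ≥ α||u||_{H^1}² means (1−α)∫(u')² ≥ (α−c)∫u², and for the modes u_n = sin(nπ(x−x₀)/L) (x₀ the left endpoint) one has ∫u_n²/∫(u_n')² = (L/(nπ))² → 0, so a(u_n,u_n)/||u_n||_{H^1}² → 1. Hence the optimal constant is α = 1.
Therefore α = 1.


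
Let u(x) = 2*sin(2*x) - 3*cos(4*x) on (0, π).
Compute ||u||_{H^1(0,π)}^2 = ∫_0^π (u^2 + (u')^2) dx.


||u||_{H^1(0,π)}^2 = 173*π/2

u'(x) = 12*sin(4*x) + 4*cos(2*x).
Expand u² and (u')² and integrate term by term on (0, π), using: for integers n ≥ 1, ∫_0^π sin²(nx) dx = ∫_0^π cos²(nx) dx = π/2; for n ≠ n', ∫_0^π sin(nx)sin(n'x) dx = ∫_0^π cos(nx)cos(n'x) dx = 0; and by product-to-sum, ∫_0^π sin(nx)cos(n'x) dx = ½∫_0^π [sin((n+n')x) + sin((n−n')x)] dx, which is 0 when n+n' is even and 2n/(n²−n'²) when n+n' is odd (it need not vanish on (0, π)).
  u² squared terms: (-3)²·∫cos(4x)² dx = 9·π/2 = 9*π/2;  (2)²·∫sin(2x)² dx = 4·π/2 = 2*π.
  u² cross terms: 2·(-3)·(2)·∫cos(4x)·sin(2x) dx = -12·(0) = 0.
  So ∫_0^π u² dx = 9*π/2 + 2*π + 0 = 13*π/2.
  (u')² squared terms: (4)²·∫cos(2x)² dx = 16·π/2 = 8*π;  (12)²·∫sin(4x)² dx = 144·π/2 = 72*π.
  (u')² cross terms: 2·(4)·(12)·∫cos(2x)·sin(4x) dx = 96·(0) = 0.
  So ∫_0^π (u')² dx = 8*π + 72*π + 0 = 80*π.
||u||_{H^1}^2 = (13*π/2) + (80*π) = 173*π/2.


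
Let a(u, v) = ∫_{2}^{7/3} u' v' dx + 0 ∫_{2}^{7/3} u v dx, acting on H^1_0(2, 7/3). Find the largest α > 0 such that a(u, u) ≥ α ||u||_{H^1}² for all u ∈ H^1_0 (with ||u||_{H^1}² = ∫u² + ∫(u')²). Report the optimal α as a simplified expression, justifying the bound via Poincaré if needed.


α = 9*π^2/(1 + 9*π^2)

Coercivity of a(·,·) on H^1_0(2, 7/3) means a(u, u) ≥ α ||u||_{H^1}² for every u ∈ H^1_0.
The interval has length L = 1/3, and Poincaré/coercivity depend only on L. Here a(u, u) = ∫(u')² + (0)·∫u².
Here c = 0, so a(u,u) = ∫(u')² alone. The condition a(u,u) ≥ α||u||_{H^1}² reads (1−α)∫(u')² ≥ (α−c)∫u². Any admissible α is ≤ 1 (rapidly oscillating u have ∫u²/∫(u')² → 0), and α = 1 would force 0 ≥ (1−c)∫u², impossible since c < 1; so 1−α > 0. By the sharp Poincaré inequality on H^1_0 of an interval of length L, ∫(u')² ≥ (π/L)²∫u² with equality for the first sine mode sin(π(x−x₀)/L) (x₀ the left endpoint), so the inequality holds for all u iff (1−α)(π/L)² ≥ α − c, i.e. α ≤ ((π/L)² + c)/((π/L)² + 1) = (1 + c(L/π)²)/(1 + (L/π)²). (Direct route, valid since c ≤ 0: Poincaré gives c∫u² ≥ c(L/π)²∫(u')², so a(u,u) ≥ (1 + c(L/π)²)∫(u')², while ||u||_{H^1}² ≤ (1 + (L/π)²)∫(u')²; dividing yields the same α.) With (π/L)² = 9*π^2 and c = 0, the largest admissible constant is α = ((π/L)² + c)/((π/L)² + 1).
Simplifying, α = 9*π^2/(1 + 9*π^2).


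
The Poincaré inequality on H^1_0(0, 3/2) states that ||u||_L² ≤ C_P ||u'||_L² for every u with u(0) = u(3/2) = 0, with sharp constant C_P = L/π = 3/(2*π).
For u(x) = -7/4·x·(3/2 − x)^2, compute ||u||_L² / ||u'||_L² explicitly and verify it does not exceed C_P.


||u||_L² / ||u'||_L² = 3*sqrt(14)/28 < C_P = 3/(2*π).

u(x) = -7/4·x·(3/2 − x)^2, so u'(x) = -21*x^2/4 + 21*x/2 - 63/16.
u(x) = -7/4·x·(3/2 − x)^2 vanishes at x = 0 and x = 3/2, so u ∈ H^1_0(0, 3/2). Differentiate via the product rule and integrate the resulting polynomials term by term.
  ∫_0^3/2 u² dx = ∫_0^3/2 (49*x^6/16 - 147*x^5/8 + 1323*x^4/32 - 1323*x^3/32 + 3969*x^2/256) dx. Term by term:
    ∫_0^3/2 49*x^6/16 dx = 15309/2048;  ∫_0^3/2 -147*x^5/8 dx = -35721/1024;  ∫_0^3/2 1323*x^4/32 dx = 321489/5120;
    ∫_0^3/2 -1323*x^3/32 dx = -107163/2048;  ∫_0^3/2 3969*x^2/256 dx = 35721/2048.
  Sum: 15309/2048 − 35721/1024 + 321489/5120 − 107163/2048 + 35721/2048 = 5103/10240.
  ∫_0^3/2 (u')² dx = ∫_0^3/2 (441*x^4/16 - 441*x^3/4 + 4851*x^2/32 - 1323*x/16 + 3969/256) dx. Term by term:
    ∫_0^3/2 441*x^4/16 dx = 107163/2560;  ∫_0^3/2 -441*x^3/4 dx = -35721/256;  ∫_0^3/2 4851*x^2/32 dx = 43659/256;
    ∫_0^3/2 -1323*x/16 dx = -11907/128;  ∫_0^3/2 3969/256 dx = 11907/512.
  Sum: 107163/2560 − 35721/256 + 43659/256 − 11907/128 + 11907/512 = 3969/1280.
∫_0^3/2 u² dx = 5103/10240, so ||u||_L² = 27*sqrt(70)/320.
∫_0^3/2 (u')² dx = 3969/1280, so ||u'||_L² = 63*sqrt(5)/80.
Ratio ||u||_L² / ||u'||_L² = 3*sqrt(14)/28.
Sharp Poincaré constant on H^1_0(0, 3/2) is C_P = L/π = 3/(2*π), achieved by sin(2*π/3·x).
A polynomial bump cannot attain the sharp Poincaré constant (only the first sine eigenfunction does), so the ratio is strictly less than C_P, consistent with ||u||_L² ≤ C_P ||u'||_L².
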